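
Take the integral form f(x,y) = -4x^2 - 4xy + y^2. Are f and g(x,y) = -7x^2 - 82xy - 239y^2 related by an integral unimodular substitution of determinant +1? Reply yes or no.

D₁ = 32, D₂ = 32
river cycle of f (length 2): (1, 4, -4), (-4, 4, 1)
river cycle of g (length 2): (1, 4, -4), (-4, 4, 1)
cycles coincide ⇒ equivalent

yes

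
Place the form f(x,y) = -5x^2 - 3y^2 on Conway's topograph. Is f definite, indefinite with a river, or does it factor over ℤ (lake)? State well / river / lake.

D = b²−4ac = 0² − 4·(-5)·(-3) = -60
D < 0 ⇒ definite ⇒ every region one sign ⇒ single well

well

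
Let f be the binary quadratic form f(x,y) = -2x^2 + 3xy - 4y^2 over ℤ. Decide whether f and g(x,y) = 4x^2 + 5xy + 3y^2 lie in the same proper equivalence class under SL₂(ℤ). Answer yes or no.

D₁ = -23, D₂ = -23
f is negative-definite; reduce −f:
−f: translate: b→1 (≡-3 mod 4), so (2,-3,4)→(2,1,3)
−f: reduced (well bottom): (2,1,3) with a≤c, −a<b≤a
flip sign back: reduced form of f is (-2,-1,-3)
g: translate: b→-3 (≡5 mod 8), so (4,5,3)→(4,-3,2)
g: flip: (4,-3,2)→(2,3,4)
g: translate: b→-1 (≡3 mod 4), so (2,3,4)→(2,-1,3)
g: reduced (well bottom): (2,-1,3) with a≤c, −a<b≤a
reduced forms (-2, -1, -3) vs (2, -1, 3) ⇒ inequivalent

no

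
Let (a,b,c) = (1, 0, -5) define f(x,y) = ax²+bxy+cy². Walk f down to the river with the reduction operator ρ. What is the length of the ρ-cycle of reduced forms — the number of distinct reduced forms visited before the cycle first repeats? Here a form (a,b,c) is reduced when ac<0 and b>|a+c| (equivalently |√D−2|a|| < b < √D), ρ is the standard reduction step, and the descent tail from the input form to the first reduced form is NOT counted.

D = 20, ⌊√D⌋ = 4
descent: ρ → (-5,0,1)
descent: ρ → (1,4,-1)  [lands on river]
river: ρ → (-1,4,1)
ρ-cycle length = 2 (tail of 2 descent steps not counted)

2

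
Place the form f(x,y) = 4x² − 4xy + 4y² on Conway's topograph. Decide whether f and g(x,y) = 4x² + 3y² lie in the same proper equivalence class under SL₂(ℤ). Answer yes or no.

D₁ = -48, D₂ = -48
f: translate: b→4 (≡-4 mod 8), so (4,-4,4)→(4,4,4)
f: reduced (well bottom): (4,4,4) with a≤c, −a<b≤a
g: flip: (4,0,3)→(3,0,4)
g: reduced (well bottom): (3,0,4) with a≤c, −a<b≤a
reduced forms (4, 4, 4) vs (3, 0, 4) ⇒ inequivalent

no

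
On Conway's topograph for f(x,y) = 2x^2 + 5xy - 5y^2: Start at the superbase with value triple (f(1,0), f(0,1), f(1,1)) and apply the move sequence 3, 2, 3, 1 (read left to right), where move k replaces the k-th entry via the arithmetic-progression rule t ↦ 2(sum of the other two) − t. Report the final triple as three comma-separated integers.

start (2,-5,2) = (f(1,0),f(0,1),f(1,1))
replace slot 3: 2·(2+(-5)) − 2 = -8 → (2,-5,-8)
replace slot 2: 2·(2+(-8)) − (-5) = -7 → (2,-7,-8)
replace slot 3: 2·(2+(-7)) − (-8) = -2 → (2,-7,-2)
replace slot 1: 2·((-7)+(-2)) − 2 = -20 → (-20,-7,-2)

-20,-7,-2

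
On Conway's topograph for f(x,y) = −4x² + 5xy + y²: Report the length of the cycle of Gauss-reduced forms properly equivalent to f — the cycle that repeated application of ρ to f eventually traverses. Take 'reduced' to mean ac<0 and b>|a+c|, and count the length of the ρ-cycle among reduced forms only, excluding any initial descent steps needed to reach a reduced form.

D = 41, ⌊√D⌋ = 6
river: ρ → (1,5,-4)
river: ρ → (-4,3,2)
river: ρ → (2,5,-2)
river: ρ → (-2,3,4)
river: ρ → (4,5,-1)
river: ρ → (-1,5,4)
river: ρ → (4,3,-2)
river: ρ → (-2,5,2)
river: ρ → (2,3,-4)
river: ρ → (-4,5,1)
ρ-cycle length = 10 (tail of 0 descent steps not counted)

10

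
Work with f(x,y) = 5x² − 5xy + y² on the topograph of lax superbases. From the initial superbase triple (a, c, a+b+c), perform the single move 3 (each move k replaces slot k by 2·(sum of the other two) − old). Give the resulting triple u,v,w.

start (5,1,1) = (f(1,0),f(0,1),f(1,1))
replace slot 3: 2·(5+1) − 1 = 11 → (5,1,11)

5,1,11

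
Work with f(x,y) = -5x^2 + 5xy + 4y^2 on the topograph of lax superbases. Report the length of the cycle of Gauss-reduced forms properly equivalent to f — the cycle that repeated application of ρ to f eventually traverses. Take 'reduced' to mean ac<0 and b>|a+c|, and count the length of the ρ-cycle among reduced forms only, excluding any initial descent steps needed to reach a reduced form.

D = 105, ⌊√D⌋ = 10
river: ρ → (4,3,-6)
river: ρ → (-6,9,1)
river: ρ → (1,9,-6)
river: ρ → (-6,3,4)
river: ρ → (4,5,-5)
river: ρ → (-5,5,4)
ρ-cycle length = 6 (tail of 0 descent steps not counted)

6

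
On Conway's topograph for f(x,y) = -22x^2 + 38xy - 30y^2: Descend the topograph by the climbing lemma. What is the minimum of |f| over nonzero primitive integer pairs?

translate: b→6 (≡-38 mod 44), so (22,-38,30)→(22,6,14)
flip: (22,6,14)→(14,-6,22)
reduced (well bottom): (14,-6,22) with a≤c, −a<b≤a
well minimum |f| = |-14| = 14 (negative-definite)

14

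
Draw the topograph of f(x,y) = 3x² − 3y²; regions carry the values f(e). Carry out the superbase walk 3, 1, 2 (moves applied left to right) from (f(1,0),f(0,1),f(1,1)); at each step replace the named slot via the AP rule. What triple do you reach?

start (3,-3,0) = (f(1,0),f(0,1),f(1,1))
replace slot 3: 2·(3+(-3)) − 0 = 0 → (3,-3,0)
replace slot 1: 2·((-3)+0) − 3 = -9 → (-9,-3,0)
replace slot 2: 2·((-9)+0) − (-3) = -15 → (-9,-15,0)

-9,-15,0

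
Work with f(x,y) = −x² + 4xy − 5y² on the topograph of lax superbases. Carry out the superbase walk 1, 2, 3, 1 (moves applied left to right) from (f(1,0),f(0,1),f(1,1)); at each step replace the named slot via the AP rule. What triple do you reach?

start (-1,-5,-2) = (f(1,0),f(0,1),f(1,1))
replace slot 1: 2·((-5)+(-2)) − (-1) = -13 → (-13,-5,-2)
replace slot 2: 2·((-13)+(-2)) − (-5) = -25 → (-13,-25,-2)
replace slot 3: 2·((-13)+(-25)) − (-2) = -74 → (-13,-25,-74)
replace slot 1: 2·((-25)+(-74)) − (-13) = -185 → (-185,-25,-74)

-185,-25,-74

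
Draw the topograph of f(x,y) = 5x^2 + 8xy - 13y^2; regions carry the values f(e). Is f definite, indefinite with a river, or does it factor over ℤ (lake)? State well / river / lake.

D = b²−4ac = 8² − 4·5·(-13) = 324
D = 18² is a perfect square ⇒ form factors over ℤ ⇒ lakes

lake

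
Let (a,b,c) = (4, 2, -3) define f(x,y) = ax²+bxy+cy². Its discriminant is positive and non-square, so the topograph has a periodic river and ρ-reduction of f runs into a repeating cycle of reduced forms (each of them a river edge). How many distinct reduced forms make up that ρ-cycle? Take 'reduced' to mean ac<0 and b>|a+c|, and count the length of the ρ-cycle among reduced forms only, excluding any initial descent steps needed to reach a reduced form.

D = 52, ⌊√D⌋ = 7
river: ρ → (-3,4,3)
river: ρ → (3,2,-4)
river: ρ → (-4,6,1)
river: ρ → (1,6,-4)
river: ρ → (-4,2,3)
river: ρ → (3,4,-3)
river: ρ → (-3,2,4)
river: ρ → (4,6,-1)
river: ρ → (-1,6,4)
river: ρ → (4,2,-3)
ρ-cycle length = 10 (tail of 0 descent steps not counted)

10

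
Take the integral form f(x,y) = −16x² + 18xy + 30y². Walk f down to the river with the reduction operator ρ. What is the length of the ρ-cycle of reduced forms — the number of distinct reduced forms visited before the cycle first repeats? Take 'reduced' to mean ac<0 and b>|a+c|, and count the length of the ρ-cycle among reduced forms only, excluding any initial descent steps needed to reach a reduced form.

D = 2244, ⌊√D⌋ = 47
river: ρ → (30,42,-4)
river: ρ → (-4,46,8)
river: ρ → (8,34,-34)
river: ρ → (-34,34,8)
river: ρ → (8,46,-4)
river: ρ → (-4,42,30)
river: ρ → (30,18,-16)
river: ρ → (-16,46,2)
river: ρ → (2,46,-16)
river: ρ → (-16,18,30)
ρ-cycle length = 10 (tail of 0 descent steps not counted)

10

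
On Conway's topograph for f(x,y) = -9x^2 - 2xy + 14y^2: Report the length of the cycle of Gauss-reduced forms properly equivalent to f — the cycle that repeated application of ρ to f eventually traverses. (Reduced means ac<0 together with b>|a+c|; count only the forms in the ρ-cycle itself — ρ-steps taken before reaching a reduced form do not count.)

D = 508, ⌊√D⌋ = 22
descent: ρ → (14,2,-9)
descent: ρ → (-9,16,7)  [lands on river]
river: ρ → (7,12,-13)
river: ρ → (-13,14,6)
river: ρ → (6,22,-1)
river: ρ → (-1,22,6)
river: ρ → (6,14,-13)
river: ρ → (-13,12,7)
river: ρ → (7,16,-9)
river: ρ → (-9,20,3)
river: ρ → (3,22,-2)
river: ρ → (-2,22,3)
river: ρ → (3,20,-9)
ρ-cycle length = 12 (tail of 2 descent steps not counted)

12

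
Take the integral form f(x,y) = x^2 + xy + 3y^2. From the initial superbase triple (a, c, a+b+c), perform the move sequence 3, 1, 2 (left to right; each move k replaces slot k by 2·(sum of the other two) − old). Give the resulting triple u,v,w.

start (1,3,5) = (f(1,0),f(0,1),f(1,1))
replace slot 3: 2·(1+3) − 5 = 3 → (1,3,3)
replace slot 1: 2·(3+3) − 1 = 11 → (11,3,3)
replace slot 2: 2·(11+3) − 3 = 25 → (11,25,3)

11,25,3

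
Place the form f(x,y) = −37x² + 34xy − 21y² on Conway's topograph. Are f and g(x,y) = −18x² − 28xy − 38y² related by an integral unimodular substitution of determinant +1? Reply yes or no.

D₁ = -1952, D₂ = -1952
f is negative-definite; reduce −f:
−f: flip: (37,-34,21)→(21,34,37)
−f: translate: b→-8 (≡34 mod 42), so (21,34,37)→(21,-8,24)
−f: reduced (well bottom): (21,-8,24) with a≤c, −a<b≤a
flip sign back: reduced form of f is (-21,8,-24)
g is negative-definite; reduce −g:
−g: translate: b→-8 (≡28 mod 36), so (18,28,38)→(18,-8,28)
−g: reduced (well bottom): (18,-8,28) with a≤c, −a<b≤a
flip sign back: reduced form of g is (-18,8,-28)
reduced forms (-21, 8, -24) vs (-18, 8, -28) ⇒ inequivalent

no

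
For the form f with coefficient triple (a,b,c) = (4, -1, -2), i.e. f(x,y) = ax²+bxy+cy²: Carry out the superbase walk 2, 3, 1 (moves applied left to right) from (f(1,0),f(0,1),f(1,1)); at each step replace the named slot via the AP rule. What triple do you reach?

start (4,-2,1) = (f(1,0),f(0,1),f(1,1))
replace slot 2: 2·(4+1) − (-2) = 12 → (4,12,1)
replace slot 3: 2·(4+12) − 1 = 31 → (4,12,31)
replace slot 1: 2·(12+31) − 4 = 82 → (82,12,31)

82,12,31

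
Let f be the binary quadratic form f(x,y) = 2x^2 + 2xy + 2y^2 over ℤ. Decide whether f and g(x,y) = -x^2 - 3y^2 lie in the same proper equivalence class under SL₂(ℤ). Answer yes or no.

D₁ = -12, D₂ = -12
f: reduced (well bottom): (2,2,2) with a≤c, −a<b≤a
g is negative-definite; reduce −g:
−g: reduced (well bottom): (1,0,3) with a≤c, −a<b≤a
flip sign back: reduced form of g is (-1,0,-3)
reduced forms (2, 2, 2) vs (-1, 0, -3) ⇒ inequivalent

no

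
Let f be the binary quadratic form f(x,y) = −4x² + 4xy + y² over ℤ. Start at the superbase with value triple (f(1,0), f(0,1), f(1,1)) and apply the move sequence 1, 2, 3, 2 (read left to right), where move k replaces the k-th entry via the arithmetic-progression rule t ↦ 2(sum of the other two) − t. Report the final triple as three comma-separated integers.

start (-4,1,1) = (f(1,0),f(0,1),f(1,1))
replace slot 1: 2·(1+1) − (-4) = 8 → (8,1,1)
replace slot 2: 2·(8+1) − 1 = 17 → (8,17,1)
replace slot 3: 2·(8+17) − 1 = 49 → (8,17,49)
replace slot 2: 2·(8+49) − 17 = 97 → (8,97,49)

8,97,49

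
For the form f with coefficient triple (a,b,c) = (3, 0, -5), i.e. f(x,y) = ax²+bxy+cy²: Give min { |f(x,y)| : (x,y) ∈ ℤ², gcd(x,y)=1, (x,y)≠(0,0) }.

descent: ρ → (-5,0,3)
descent: ρ → (3,6,-2)  [lands on river]
river: ρ → (-2,6,3)
closes: descent 2, river 2
min |a| on river = 2

2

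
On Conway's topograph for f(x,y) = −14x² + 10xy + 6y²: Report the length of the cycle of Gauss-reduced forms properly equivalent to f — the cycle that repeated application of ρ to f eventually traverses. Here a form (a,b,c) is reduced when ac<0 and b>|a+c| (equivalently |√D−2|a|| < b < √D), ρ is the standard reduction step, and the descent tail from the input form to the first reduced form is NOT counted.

D = 436, ⌊√D⌋ = 20
river: ρ → (6,14,-10)
river: ρ → (-10,6,10)
river: ρ → (10,14,-6)
river: ρ → (-6,10,14)
river: ρ → (14,18,-2)
river: ρ → (-2,18,14)
river: ρ → (14,10,-6)
river: ρ → (-6,14,10)
river: ρ → (10,6,-10)
river: ρ → (-10,14,6)
river: ρ → (6,10,-14)
river: ρ → (-14,18,2)
river: ρ → (2,18,-14)
river: ρ → (-14,10,6)
ρ-cycle length = 14 (tail of 0 descent steps not counted)

14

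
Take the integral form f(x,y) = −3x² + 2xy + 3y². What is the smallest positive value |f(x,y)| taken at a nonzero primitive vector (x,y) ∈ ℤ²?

river: ρ → (3,4,-2)
river: ρ → (-2,4,3)
river: ρ → (3,2,-3)
river: ρ → (-3,4,2)
river: ρ → (2,4,-3)
river: ρ → (-3,2,3)
closes: descent 0, river 6
min |a| on river = 2

2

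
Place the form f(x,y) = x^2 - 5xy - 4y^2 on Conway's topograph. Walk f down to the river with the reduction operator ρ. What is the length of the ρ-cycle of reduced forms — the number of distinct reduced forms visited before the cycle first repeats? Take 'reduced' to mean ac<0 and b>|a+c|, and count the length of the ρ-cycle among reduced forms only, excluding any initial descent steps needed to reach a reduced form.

D = 41, ⌊√D⌋ = 6
descent: ρ → (-4,5,1)  [lands on river]
river: ρ → (1,5,-4)
river: ρ → (-4,3,2)
river: ρ → (2,5,-2)
river: ρ → (-2,3,4)
river: ρ → (4,5,-1)
river: ρ → (-1,5,4)
river: ρ → (4,3,-2)
river: ρ → (-2,5,2)
river: ρ → (2,3,-4)
ρ-cycle length = 10 (tail of 1 descent step not counted)

10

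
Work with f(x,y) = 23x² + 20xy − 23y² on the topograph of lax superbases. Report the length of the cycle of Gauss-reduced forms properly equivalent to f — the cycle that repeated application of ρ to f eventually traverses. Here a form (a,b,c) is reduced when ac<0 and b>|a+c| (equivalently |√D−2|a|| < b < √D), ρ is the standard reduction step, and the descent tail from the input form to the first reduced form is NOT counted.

D = 2516, ⌊√D⌋ = 50
river: ρ → (-23,26,20)
river: ρ → (20,14,-29)
river: ρ → (-29,44,5)
river: ρ → (5,46,-20)
river: ρ → (-20,34,17)
river: ρ → (17,34,-20)
river: ρ → (-20,46,5)
river: ρ → (5,44,-29)
river: ρ → (-29,14,20)
river: ρ → (20,26,-23)
river: ρ → (-23,20,23)
river: ρ → (23,26,-20)
river: ρ → (-20,14,29)
river: ρ → (29,44,-5)
river: ρ → (-5,46,20)
river: ρ → (20,34,-17)
river: ρ → (-17,34,20)
river: ρ → (20,46,-5)
river: ρ → (-5,44,29)
river: ρ → (29,14,-20)
river: ρ → (-20,26,23)
river: ρ → (23,20,-23)
ρ-cycle length = 22 (tail of 0 descent steps not counted)

22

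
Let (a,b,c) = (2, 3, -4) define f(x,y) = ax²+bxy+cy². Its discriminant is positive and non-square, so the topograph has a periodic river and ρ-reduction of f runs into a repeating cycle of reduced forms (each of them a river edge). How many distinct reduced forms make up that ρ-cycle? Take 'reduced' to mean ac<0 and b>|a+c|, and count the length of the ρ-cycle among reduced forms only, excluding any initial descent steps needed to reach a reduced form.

D = 41, ⌊√D⌋ = 6
river: ρ → (-4,5,1)
river: ρ → (1,5,-4)
river: ρ → (-4,3,2)
river: ρ → (2,5,-2)
river: ρ → (-2,3,4)
river: ρ → (4,5,-1)
river: ρ → (-1,5,4)
river: ρ → (4,3,-2)
river: ρ → (-2,5,2)
river: ρ → (2,3,-4)
ρ-cycle length = 10 (tail of 0 descent steps not counted)

10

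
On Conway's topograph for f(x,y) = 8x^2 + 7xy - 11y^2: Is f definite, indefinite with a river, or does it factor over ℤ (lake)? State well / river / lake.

D = b²−4ac = 7² − 4·8·(-11) = 401
D > 0 non-square ⇒ indefinite ⇒ periodic river

river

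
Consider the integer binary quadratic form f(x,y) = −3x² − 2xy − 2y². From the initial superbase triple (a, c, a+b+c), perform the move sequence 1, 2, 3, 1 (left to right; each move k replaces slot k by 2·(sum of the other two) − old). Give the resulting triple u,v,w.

start (-3,-2,-7) = (f(1,0),f(0,1),f(1,1))
replace slot 1: 2·((-2)+(-7)) − (-3) = -15 → (-15,-2,-7)
replace slot 2: 2·((-15)+(-7)) − (-2) = -42 → (-15,-42,-7)
replace slot 3: 2·((-15)+(-42)) − (-7) = -107 → (-15,-42,-107)
replace slot 1: 2·((-42)+(-107)) − (-15) = -283 → (-283,-42,-107)

-283,-42,-107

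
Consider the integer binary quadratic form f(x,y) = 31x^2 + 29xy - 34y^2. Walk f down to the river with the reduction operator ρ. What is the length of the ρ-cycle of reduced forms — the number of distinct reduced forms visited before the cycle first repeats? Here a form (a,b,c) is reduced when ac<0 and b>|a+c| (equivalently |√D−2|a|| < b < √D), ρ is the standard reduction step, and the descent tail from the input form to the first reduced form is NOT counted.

D = 5057, ⌊√D⌋ = 71
river: ρ → (-34,39,26)
river: ρ → (26,65,-8)
river: ρ → (-8,63,34)
river: ρ → (34,5,-37)
river: ρ → (-37,69,2)
river: ρ → (2,71,-2)
river: ρ → (-2,69,37)
river: ρ → (37,5,-34)
river: ρ → (-34,63,8)
river: ρ → (8,65,-26)
river: ρ → (-26,39,34)
river: ρ → (34,29,-31)
river: ρ → (-31,33,32)
river: ρ → (32,31,-32)
river: ρ → (-32,33,31)
river: ρ → (31,29,-34)
ρ-cycle length = 16 (tail of 0 descent steps not counted)

16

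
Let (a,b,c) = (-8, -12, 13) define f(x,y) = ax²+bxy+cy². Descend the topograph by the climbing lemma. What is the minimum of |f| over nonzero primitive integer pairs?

descent: ρ → (13,12,-8)  [lands on river]
river: ρ → (-8,20,5)
river: ρ → (5,20,-8)
river: ρ → (-8,12,13)
river: ρ → (13,14,-7)
river: ρ → (-7,14,13)
closes: descent 1, river 6
min |a| on river = 5

5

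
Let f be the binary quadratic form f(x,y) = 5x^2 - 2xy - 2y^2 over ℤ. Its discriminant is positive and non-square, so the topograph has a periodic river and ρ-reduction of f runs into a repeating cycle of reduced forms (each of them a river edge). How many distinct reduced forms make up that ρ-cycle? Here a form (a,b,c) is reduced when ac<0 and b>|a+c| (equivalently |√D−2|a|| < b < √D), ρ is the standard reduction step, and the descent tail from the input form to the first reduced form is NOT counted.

D = 44, ⌊√D⌋ = 6
descent: ρ → (-2,6,1)  [lands on river]
river: ρ → (1,6,-2)
ρ-cycle length = 2 (tail of 1 descent step not counted)

2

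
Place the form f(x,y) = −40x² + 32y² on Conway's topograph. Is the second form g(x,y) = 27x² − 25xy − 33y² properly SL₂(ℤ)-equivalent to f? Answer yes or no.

D₁ = 5120, D₂ = 4189
discriminants differ ⇒ not SL₂(ℤ)-equivalent

no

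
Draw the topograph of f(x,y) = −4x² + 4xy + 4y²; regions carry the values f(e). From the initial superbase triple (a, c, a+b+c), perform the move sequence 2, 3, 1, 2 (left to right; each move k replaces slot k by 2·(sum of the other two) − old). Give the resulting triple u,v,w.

start (-4,4,4) = (f(1,0),f(0,1),f(1,1))
replace slot 2: 2·((-4)+4) − 4 = -4 → (-4,-4,4)
replace slot 3: 2·((-4)+(-4)) − 4 = -20 → (-4,-4,-20)
replace slot 1: 2·((-4)+(-20)) − (-4) = -44 → (-44,-4,-20)
replace slot 2: 2·((-44)+(-20)) − (-4) = -124 → (-44,-124,-20)

-44,-124,-20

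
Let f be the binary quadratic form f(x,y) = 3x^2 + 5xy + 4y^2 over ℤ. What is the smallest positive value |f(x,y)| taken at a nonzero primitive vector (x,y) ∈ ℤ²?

translate: b→-1 (≡5 mod 6), so (3,5,4)→(3,-1,2)
flip: (3,-1,2)→(2,1,3)
reduced (well bottom): (2,1,3) with a≤c, −a<b≤a
well minimum = a = 2

2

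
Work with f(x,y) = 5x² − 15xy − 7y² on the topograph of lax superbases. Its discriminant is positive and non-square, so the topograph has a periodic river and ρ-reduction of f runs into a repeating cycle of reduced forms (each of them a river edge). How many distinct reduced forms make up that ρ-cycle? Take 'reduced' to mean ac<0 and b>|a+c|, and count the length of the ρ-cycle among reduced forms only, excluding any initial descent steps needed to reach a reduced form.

D = 365, ⌊√D⌋ = 19
descent: ρ → (-7,15,5)  [lands on river]
river: ρ → (5,15,-7)
river: ρ → (-7,13,7)
river: ρ → (7,15,-5)
river: ρ → (-5,15,7)
river: ρ → (7,13,-7)
ρ-cycle length = 6 (tail of 1 descent step not counted)

6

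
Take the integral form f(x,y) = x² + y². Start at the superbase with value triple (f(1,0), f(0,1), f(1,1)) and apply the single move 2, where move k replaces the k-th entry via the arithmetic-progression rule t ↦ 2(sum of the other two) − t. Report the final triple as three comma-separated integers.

start (1,1,2) = (f(1,0),f(0,1),f(1,1))
replace slot 2: 2·(1+2) − 1 = 5 → (1,5,2)

1,5,2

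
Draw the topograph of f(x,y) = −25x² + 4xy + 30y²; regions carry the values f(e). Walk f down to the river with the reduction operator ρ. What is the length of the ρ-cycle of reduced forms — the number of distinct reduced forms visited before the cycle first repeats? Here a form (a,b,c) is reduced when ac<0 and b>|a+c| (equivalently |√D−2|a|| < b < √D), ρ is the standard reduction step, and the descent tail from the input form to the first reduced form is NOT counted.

D = 3016, ⌊√D⌋ = 54
descent: ρ → (30,-4,-25)
descent: ρ → (-25,54,1)  [lands on river]
river: ρ → (1,54,-25)
river: ρ → (-25,46,9)
river: ρ → (9,44,-30)
river: ρ → (-30,16,23)
river: ρ → (23,30,-23)
river: ρ → (-23,16,30)
river: ρ → (30,44,-9)
river: ρ → (-9,46,25)
river: ρ → (25,54,-1)
river: ρ → (-1,54,25)
river: ρ → (25,46,-9)
river: ρ → (-9,44,30)
river: ρ → (30,16,-23)
river: ρ → (-23,30,23)
river: ρ → (23,16,-30)
river: ρ → (-30,44,9)
river: ρ → (9,46,-25)
ρ-cycle length = 18 (tail of 2 descent steps not counted)

18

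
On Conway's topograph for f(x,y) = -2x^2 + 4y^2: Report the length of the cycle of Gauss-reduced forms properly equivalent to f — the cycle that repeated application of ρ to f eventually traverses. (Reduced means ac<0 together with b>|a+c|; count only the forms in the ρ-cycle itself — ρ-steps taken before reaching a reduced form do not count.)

D = 32, ⌊√D⌋ = 5
descent: ρ → (4,0,-2)
descent: ρ → (-2,4,2)  [lands on river]
river: ρ → (2,4,-2)
ρ-cycle length = 2 (tail of 2 descent steps not counted)

2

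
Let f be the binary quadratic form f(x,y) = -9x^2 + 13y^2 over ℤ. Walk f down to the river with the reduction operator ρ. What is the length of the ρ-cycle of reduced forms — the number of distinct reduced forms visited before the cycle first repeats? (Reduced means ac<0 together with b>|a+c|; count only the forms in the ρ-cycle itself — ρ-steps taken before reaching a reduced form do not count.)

D = 468, ⌊√D⌋ = 21
descent: ρ → (13,0,-9)
descent: ρ → (-9,18,4)  [lands on river]
river: ρ → (4,14,-17)
river: ρ → (-17,20,1)
river: ρ → (1,20,-17)
river: ρ → (-17,14,4)
river: ρ → (4,18,-9)
ρ-cycle length = 6 (tail of 2 descent steps not counted)

6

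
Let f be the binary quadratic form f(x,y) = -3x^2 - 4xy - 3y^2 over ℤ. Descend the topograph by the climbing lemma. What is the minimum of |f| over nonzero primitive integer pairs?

translate: b→-2 (≡4 mod 6), so (3,4,3)→(3,-2,2)
flip: (3,-2,2)→(2,2,3)
reduced (well bottom): (2,2,3) with a≤c, −a<b≤a
well minimum |f| = |-2| = 2 (negative-definite)

2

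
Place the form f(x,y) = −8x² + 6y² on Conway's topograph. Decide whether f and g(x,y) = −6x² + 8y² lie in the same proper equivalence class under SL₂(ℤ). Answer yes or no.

D₁ = 192, D₂ = 192
river cycle of f (length 2): (6, 12, -2), (-2, 12, 6)
river cycle of g (length 2): (-6, 12, 2), (2, 12, -6)
cycles differ ⇒ inequivalent

no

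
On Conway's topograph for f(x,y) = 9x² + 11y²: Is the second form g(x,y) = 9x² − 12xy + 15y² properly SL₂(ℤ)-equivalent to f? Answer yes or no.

D₁ = -396, D₂ = -396
f: reduced (well bottom): (9,0,11) with a≤c, −a<b≤a
g: translate: b→6 (≡-12 mod 18), so (9,-12,15)→(9,6,12)
g: reduced (well bottom): (9,6,12) with a≤c, −a<b≤a
reduced forms (9, 0, 11) vs (9, 6, 12) ⇒ inequivalent

no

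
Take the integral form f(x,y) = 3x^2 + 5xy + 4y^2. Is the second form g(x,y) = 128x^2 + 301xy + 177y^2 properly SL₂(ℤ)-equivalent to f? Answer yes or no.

D₁ = -23, D₂ = -23
f: translate: b→-1 (≡5 mod 6), so (3,5,4)→(3,-1,2)
f: flip: (3,-1,2)→(2,1,3)
f: reduced (well bottom): (2,1,3) with a≤c, −a<b≤a
g: translate: b→45 (≡301 mod 256), so (128,301,177)→(128,45,4)
g: flip: (128,45,4)→(4,-45,128)
g: translate: b→3 (≡-45 mod 8), so (4,-45,128)→(4,3,2)
g: flip: (4,3,2)→(2,-3,4)
g: translate: b→1 (≡-3 mod 4), so (2,-3,4)→(2,1,3)
g: reduced (well bottom): (2,1,3) with a≤c, −a<b≤a
reduced forms (2, 1, 3) vs (2, 1, 3) ⇒ equivalent

yes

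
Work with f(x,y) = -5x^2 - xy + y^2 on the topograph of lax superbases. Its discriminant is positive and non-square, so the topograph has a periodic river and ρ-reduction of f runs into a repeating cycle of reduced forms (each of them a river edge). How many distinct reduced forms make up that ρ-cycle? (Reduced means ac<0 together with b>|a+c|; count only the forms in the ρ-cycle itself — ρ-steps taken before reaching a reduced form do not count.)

D = 21, ⌊√D⌋ = 4
descent: ρ → (1,3,-3)  [lands on river]
river: ρ → (-3,3,1)
ρ-cycle length = 2 (tail of 1 descent step not counted)

2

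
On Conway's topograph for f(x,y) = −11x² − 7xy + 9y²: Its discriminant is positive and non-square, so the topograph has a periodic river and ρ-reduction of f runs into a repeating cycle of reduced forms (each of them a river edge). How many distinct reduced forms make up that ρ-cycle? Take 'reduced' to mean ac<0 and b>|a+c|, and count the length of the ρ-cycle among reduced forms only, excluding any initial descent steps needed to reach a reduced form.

D = 445, ⌊√D⌋ = 21
descent: ρ → (9,7,-11)  [lands on river]
river: ρ → (-11,15,5)
river: ρ → (5,15,-11)
river: ρ → (-11,7,9)
river: ρ → (9,11,-9)
river: ρ → (-9,7,11)
river: ρ → (11,15,-5)
river: ρ → (-5,15,11)
river: ρ → (11,7,-9)
river: ρ → (-9,11,9)
ρ-cycle length = 10 (tail of 1 descent step not counted)

10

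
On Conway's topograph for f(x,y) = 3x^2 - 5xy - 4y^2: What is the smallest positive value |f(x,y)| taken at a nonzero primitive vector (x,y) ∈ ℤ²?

descent: ρ → (-4,5,3)  [lands on river]
river: ρ → (3,7,-2)
river: ρ → (-2,5,6)
river: ρ → (6,7,-1)
river: ρ → (-1,7,6)
river: ρ → (6,5,-2)
river: ρ → (-2,7,3)
river: ρ → (3,5,-4)
river: ρ → (-4,3,4)
river: ρ → (4,5,-3)
river: ρ → (-3,7,2)
river: ρ → (2,5,-6)
river: ρ → (-6,7,1)
river: ρ → (1,7,-6)
river: ρ → (-6,5,2)
river: ρ → (2,7,-3)
river: ρ → (-3,5,4)
river: ρ → (4,3,-4)
closes: descent 1, river 18
min |a| on river = 1

1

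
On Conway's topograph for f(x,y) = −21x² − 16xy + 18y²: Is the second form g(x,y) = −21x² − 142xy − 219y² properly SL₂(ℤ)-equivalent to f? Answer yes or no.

D₁ = 1768, D₂ = 1768
river cycle of f (length 14): (18, 16, -21), (-21, 26, 13), (13, 26, -21), (-21, 16, 18), (18, 20, -19), (-19, 18, 19), (19, 20, -18), (-18, 16, 21), (21, 26, -13), (-13, 26, 21), … (4 more)
river cycle of g (length 14): (-21, 26, 13), (13, 26, -21), (-21, 16, 18), (18, 20, -19), (-19, 18, 19), (19, 20, -18), (-18, 16, 21), (21, 26, -13), (-13, 26, 21), (21, 16, -18), … (4 more)
cycles coincide ⇒ equivalent

yes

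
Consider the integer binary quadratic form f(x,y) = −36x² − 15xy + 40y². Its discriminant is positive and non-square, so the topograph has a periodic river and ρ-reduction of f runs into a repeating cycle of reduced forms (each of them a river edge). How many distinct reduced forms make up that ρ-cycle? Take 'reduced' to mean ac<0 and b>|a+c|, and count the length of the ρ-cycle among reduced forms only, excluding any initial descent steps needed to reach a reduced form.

D = 5985, ⌊√D⌋ = 77
descent: ρ → (40,15,-36)  [lands on river]
river: ρ → (-36,57,19)
river: ρ → (19,57,-36)
river: ρ → (-36,15,40)
river: ρ → (40,65,-11)
river: ρ → (-11,67,34)
river: ρ → (34,69,-9)
river: ρ → (-9,75,10)
river: ρ → (10,65,-44)
river: ρ → (-44,23,31)
river: ρ → (31,39,-36)
river: ρ → (-36,33,34)
river: ρ → (34,35,-35)
river: ρ → (-35,35,34)
river: ρ → (34,33,-36)
river: ρ → (-36,39,31)
river: ρ → (31,23,-44)
river: ρ → (-44,65,10)
river: ρ → (10,75,-9)
river: ρ → (-9,69,34)
river: ρ → (34,67,-11)
river: ρ → (-11,65,40)
ρ-cycle length = 22 (tail of 1 descent step not counted)

22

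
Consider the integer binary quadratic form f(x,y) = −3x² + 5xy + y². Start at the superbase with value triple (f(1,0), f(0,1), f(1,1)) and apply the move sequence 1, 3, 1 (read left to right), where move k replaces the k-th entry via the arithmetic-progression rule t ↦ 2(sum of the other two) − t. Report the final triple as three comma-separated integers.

start (-3,1,3) = (f(1,0),f(0,1),f(1,1))
replace slot 1: 2·(1+3) − (-3) = 11 → (11,1,3)
replace slot 3: 2·(11+1) − 3 = 21 → (11,1,21)
replace slot 1: 2·(1+21) − 11 = 33 → (33,1,21)

33,1,21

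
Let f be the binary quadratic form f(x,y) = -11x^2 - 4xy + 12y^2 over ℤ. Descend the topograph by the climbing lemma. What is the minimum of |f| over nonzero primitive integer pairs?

descent: ρ → (12,4,-11)  [lands on river]
river: ρ → (-11,18,5)
river: ρ → (5,22,-3)
river: ρ → (-3,20,12)
closes: descent 1, river 4
min |a| on river = 3

3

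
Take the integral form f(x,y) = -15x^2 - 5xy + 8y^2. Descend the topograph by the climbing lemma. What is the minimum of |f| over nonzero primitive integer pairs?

descent: ρ → (8,21,-2)  [lands on river]
river: ρ → (-2,19,18)
river: ρ → (18,17,-3)
river: ρ → (-3,19,12)
river: ρ → (12,5,-10)
river: ρ → (-10,15,7)
river: ρ → (7,13,-12)
river: ρ → (-12,11,8)
closes: descent 1, river 8
min |a| on river = 2

2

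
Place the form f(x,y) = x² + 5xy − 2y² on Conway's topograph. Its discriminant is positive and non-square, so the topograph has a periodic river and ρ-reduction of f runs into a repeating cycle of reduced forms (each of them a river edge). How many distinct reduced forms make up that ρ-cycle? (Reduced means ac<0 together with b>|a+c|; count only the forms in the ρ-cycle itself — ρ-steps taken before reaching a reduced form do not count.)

D = 33, ⌊√D⌋ = 5
river: ρ → (-2,3,3)
river: ρ → (3,3,-2)
river: ρ → (-2,5,1)
river: ρ → (1,5,-2)
ρ-cycle length = 4 (tail of 0 descent steps not counted)

4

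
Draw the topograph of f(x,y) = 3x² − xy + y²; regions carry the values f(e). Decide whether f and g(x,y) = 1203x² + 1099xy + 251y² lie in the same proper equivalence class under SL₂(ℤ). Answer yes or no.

D₁ = -11, D₂ = -11
f: flip: (3,-1,1)→(1,1,3)
f: reduced (well bottom): (1,1,3) with a≤c, −a<b≤a
g: flip: (1203,1099,251)→(251,-1099,1203)
g: translate: b→-95 (≡-1099 mod 502), so (251,-1099,1203)→(251,-95,9)
g: flip: (251,-95,9)→(9,95,251)
g: translate: b→5 (≡95 mod 18), so (9,95,251)→(9,5,1)
g: flip: (9,5,1)→(1,-5,9)
g: translate: b→1 (≡-5 mod 2), so (1,-5,9)→(1,1,3)
g: reduced (well bottom): (1,1,3) with a≤c, −a<b≤a
reduced forms (1, 1, 3) vs (1, 1, 3) ⇒ equivalent

yes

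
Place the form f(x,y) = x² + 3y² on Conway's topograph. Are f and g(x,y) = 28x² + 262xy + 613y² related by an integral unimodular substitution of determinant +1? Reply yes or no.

D₁ = -12, D₂ = -12
f: reduced (well bottom): (1,0,3) with a≤c, −a<b≤a
g: translate: b→-18 (≡262 mod 56), so (28,262,613)→(28,-18,3)
g: flip: (28,-18,3)→(3,18,28)
g: translate: b→0 (≡18 mod 6), so (3,18,28)→(3,0,1)
g: flip: (3,0,1)→(1,0,3)
g: reduced (well bottom): (1,0,3) with a≤c, −a<b≤a
reduced forms (1, 0, 3) vs (1, 0, 3) ⇒ equivalent

yes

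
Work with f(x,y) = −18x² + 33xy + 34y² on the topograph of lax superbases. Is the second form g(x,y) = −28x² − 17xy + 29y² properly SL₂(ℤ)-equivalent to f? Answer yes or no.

D₁ = 3537, D₂ = 3537
river cycle of f (length 48): (34, 35, -17), (-17, 33, 36), (36, 39, -14), (-14, 45, 27), (27, 9, -32), (-32, 55, 4), (4, 57, -18), (-18, 51, 13), (13, 53, -14), (-14, 59, 1), … (38 more)
river cycle of g (length 48): (29, 17, -28), (-28, 39, 18), (18, 33, -34), (-34, 35, 17), (17, 33, -36), (-36, 39, 14), (14, 45, -27), (-27, 9, 32), (32, 55, -4), (-4, 57, 18), … (38 more)
cycles differ ⇒ inequivalent

no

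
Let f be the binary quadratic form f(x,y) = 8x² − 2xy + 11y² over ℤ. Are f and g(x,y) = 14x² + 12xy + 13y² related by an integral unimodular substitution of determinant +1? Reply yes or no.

D₁ = -348, D₂ = -584
discriminants differ ⇒ not SL₂(ℤ)-equivalent

no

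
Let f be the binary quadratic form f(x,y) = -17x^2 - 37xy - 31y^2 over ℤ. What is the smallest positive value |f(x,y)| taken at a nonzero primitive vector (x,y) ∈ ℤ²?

translate: b→3 (≡37 mod 34), so (17,37,31)→(17,3,11)
flip: (17,3,11)→(11,-3,17)
reduced (well bottom): (11,-3,17) with a≤c, −a<b≤a
well minimum |f| = |-11| = 11 (negative-definite)

11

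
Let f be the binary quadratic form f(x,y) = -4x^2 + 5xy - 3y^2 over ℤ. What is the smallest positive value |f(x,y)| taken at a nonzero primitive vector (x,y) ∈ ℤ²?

translate: b→3 (≡-5 mod 8), so (4,-5,3)→(4,3,2)
flip: (4,3,2)→(2,-3,4)
translate: b→1 (≡-3 mod 4), so (2,-3,4)→(2,1,3)
reduced (well bottom): (2,1,3) with a≤c, −a<b≤a
well minimum |f| = |-2| = 2 (negative-definite)

2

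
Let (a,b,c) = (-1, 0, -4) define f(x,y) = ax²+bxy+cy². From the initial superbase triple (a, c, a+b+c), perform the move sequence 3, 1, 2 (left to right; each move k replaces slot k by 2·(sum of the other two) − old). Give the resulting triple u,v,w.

start (-1,-4,-5) = (f(1,0),f(0,1),f(1,1))
replace slot 3: 2·((-1)+(-4)) − (-5) = -5 → (-1,-4,-5)
replace slot 1: 2·((-4)+(-5)) − (-1) = -17 → (-17,-4,-5)
replace slot 2: 2·((-17)+(-5)) − (-4) = -40 → (-17,-40,-5)

-17,-40,-5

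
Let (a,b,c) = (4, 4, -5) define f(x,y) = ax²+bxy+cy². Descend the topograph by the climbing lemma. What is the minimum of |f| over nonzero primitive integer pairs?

river: ρ → (-5,6,3)
river: ρ → (3,6,-5)
river: ρ → (-5,4,4)
river: ρ → (4,4,-5)
closes: descent 0, river 4
min |a| on river = 3

3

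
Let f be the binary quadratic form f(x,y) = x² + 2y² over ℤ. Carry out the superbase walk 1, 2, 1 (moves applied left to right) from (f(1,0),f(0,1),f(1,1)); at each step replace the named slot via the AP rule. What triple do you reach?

start (1,2,3) = (f(1,0),f(0,1),f(1,1))
replace slot 1: 2·(2+3) − 1 = 9 → (9,2,3)
replace slot 2: 2·(9+3) − 2 = 22 → (9,22,3)
replace slot 1: 2·(22+3) − 9 = 41 → (41,22,3)

41,22,3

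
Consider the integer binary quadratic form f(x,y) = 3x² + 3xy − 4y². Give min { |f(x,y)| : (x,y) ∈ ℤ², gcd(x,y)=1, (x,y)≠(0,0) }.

river: ρ → (-4,5,2)
river: ρ → (2,7,-1)
river: ρ → (-1,7,2)
river: ρ → (2,5,-4)
river: ρ → (-4,3,3)
river: ρ → (3,3,-4)
closes: descent 0, river 6
min |a| on river = 1

1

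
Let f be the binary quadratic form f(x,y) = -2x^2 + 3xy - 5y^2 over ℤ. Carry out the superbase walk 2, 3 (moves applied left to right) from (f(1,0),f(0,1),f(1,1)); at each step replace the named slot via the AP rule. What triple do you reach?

start (-2,-5,-4) = (f(1,0),f(0,1),f(1,1))
replace slot 2: 2·((-2)+(-4)) − (-5) = -7 → (-2,-7,-4)
replace slot 3: 2·((-2)+(-7)) − (-4) = -14 → (-2,-7,-14)

-2,-7,-14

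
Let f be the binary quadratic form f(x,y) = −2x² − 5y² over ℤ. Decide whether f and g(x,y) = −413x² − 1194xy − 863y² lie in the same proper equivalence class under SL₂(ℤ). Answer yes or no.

D₁ = -40, D₂ = -40
f is negative-definite; reduce −f:
−f: reduced (well bottom): (2,0,5) with a≤c, −a<b≤a
flip sign back: reduced form of f is (-2,0,-5)
g is negative-definite; reduce −g:
−g: translate: b→368 (≡1194 mod 826), so (413,1194,863)→(413,368,82)
−g: flip: (413,368,82)→(82,-368,413)
−g: translate: b→-40 (≡-368 mod 164), so (82,-368,413)→(82,-40,5)
−g: flip: (82,-40,5)→(5,40,82)
−g: translate: b→0 (≡40 mod 10), so (5,40,82)→(5,0,2)
−g: flip: (5,0,2)→(2,0,5)
−g: reduced (well bottom): (2,0,5) with a≤c, −a<b≤a
flip sign back: reduced form of g is (-2,0,-5)
reduced forms (-2, 0, -5) vs (-2, 0, -5) ⇒ equivalent

yes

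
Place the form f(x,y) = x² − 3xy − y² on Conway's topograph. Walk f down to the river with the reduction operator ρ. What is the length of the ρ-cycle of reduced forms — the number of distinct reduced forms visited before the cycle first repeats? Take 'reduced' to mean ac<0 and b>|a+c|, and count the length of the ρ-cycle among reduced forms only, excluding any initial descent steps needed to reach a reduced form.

D = 13, ⌊√D⌋ = 3
descent: ρ → (-1,3,1)  [lands on river]
river: ρ → (1,3,-1)
ρ-cycle length = 2 (tail of 1 descent step not counted)

2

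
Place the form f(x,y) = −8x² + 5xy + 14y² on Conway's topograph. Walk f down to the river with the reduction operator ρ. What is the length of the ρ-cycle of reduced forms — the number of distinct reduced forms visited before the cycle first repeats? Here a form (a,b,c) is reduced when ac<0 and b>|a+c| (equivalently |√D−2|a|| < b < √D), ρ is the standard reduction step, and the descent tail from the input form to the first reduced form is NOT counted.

D = 473, ⌊√D⌋ = 21
descent: ρ → (14,-5,-8)
descent: ρ → (-8,21,1)  [lands on river]
river: ρ → (1,21,-8)
river: ρ → (-8,11,11)
river: ρ → (11,11,-8)
ρ-cycle length = 4 (tail of 2 descent steps not counted)

4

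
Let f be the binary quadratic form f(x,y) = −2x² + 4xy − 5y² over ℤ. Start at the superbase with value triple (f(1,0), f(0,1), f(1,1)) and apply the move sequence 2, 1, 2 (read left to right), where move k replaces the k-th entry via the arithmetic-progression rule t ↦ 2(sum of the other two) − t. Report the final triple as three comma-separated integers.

start (-2,-5,-3) = (f(1,0),f(0,1),f(1,1))
replace slot 2: 2·((-2)+(-3)) − (-5) = -5 → (-2,-5,-3)
replace slot 1: 2·((-5)+(-3)) − (-2) = -14 → (-14,-5,-3)
replace slot 2: 2·((-14)+(-3)) − (-5) = -29 → (-14,-29,-3)

-14,-29,-3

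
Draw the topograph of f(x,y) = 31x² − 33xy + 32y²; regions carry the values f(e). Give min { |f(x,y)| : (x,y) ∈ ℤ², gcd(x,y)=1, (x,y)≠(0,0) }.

translate: b→29 (≡-33 mod 62), so (31,-33,32)→(31,29,30)
flip: (31,29,30)→(30,-29,31)
reduced (well bottom): (30,-29,31) with a≤c, −a<b≤a
well minimum = a = 30

30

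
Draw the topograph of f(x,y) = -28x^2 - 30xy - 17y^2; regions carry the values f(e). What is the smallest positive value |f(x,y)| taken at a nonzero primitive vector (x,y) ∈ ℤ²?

translate: b→-26 (≡30 mod 56), so (28,30,17)→(28,-26,15)
flip: (28,-26,15)→(15,26,28)
translate: b→-4 (≡26 mod 30), so (15,26,28)→(15,-4,17)
reduced (well bottom): (15,-4,17) with a≤c, −a<b≤a
well minimum |f| = |-15| = 15 (negative-definite)

15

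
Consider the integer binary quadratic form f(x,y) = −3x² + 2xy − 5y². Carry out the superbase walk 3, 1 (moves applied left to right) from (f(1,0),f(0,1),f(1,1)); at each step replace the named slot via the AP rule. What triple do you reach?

start (-3,-5,-6) = (f(1,0),f(0,1),f(1,1))
replace slot 3: 2·((-3)+(-5)) − (-6) = -10 → (-3,-5,-10)
replace slot 1: 2·((-5)+(-10)) − (-3) = -27 → (-27,-5,-10)

-27,-5,-10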